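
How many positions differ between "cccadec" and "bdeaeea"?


Comparing "cccadec" and "bdeaeea" position by position:
  Position 0: 'c' vs 'b' => DIFFER
  Position 1: 'c' vs 'd' => DIFFER
  Position 2: 'c' vs 'e' => DIFFER
  Position 3: 'a' vs 'a' => same
  Position 4: 'd' vs 'e' => DIFFER
  Position 5: 'e' vs 'e' => same
  Position 6: 'c' vs 'a' => DIFFER
Positions that differ: 5

5


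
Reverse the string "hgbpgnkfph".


Input: hgbpgnkfph
Reading characters right to left:
  Position 9: 'h'
  Position 8: 'p'
  Position 7: 'f'
  Position 6: 'k'
  Position 5: 'n'
  Position 4: 'g'
  Position 3: 'p'
  Position 2: 'b'
  Position 1: 'g'
  Position 0: 'h'
Reversed: hpfkngpbgh

hpfkngpbgh


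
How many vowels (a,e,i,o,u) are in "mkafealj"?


Input: mkafealj
Checking each character:
  'm' at position 0: consonant
  'k' at position 1: consonant
  'a' at position 2: vowel (running total: 1)
  'f' at position 3: consonant
  'e' at position 4: vowel (running total: 2)
  'a' at position 5: vowel (running total: 3)
  'l' at position 6: consonant
  'j' at position 7: consonant
Total vowels: 3

3


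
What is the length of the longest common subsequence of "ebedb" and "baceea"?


LCS of "ebedb" and "baceea"
DP table:
           b    a    c    e    e    a
      0    0    0    0    0    0    0
  e   0    0    0    0    1    1    1
  b   0    1    1    1    1    1    1
  e   0    1    1    1    2    2    2
  d   0    1    1    1    2    2    2
  b   0    1    1    1    2    2    2
LCS length = dp[5][6] = 2

2


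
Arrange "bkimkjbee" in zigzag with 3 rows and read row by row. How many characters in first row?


Zigzag "bkimkjbee" into 3 rows:
Placing characters:
  'b' => row 0
  'k' => row 1
  'i' => row 2
  'm' => row 1
  'k' => row 0
  'j' => row 1
  'b' => row 2
  'e' => row 1
  'e' => row 0
Rows:
  Row 0: "bke"
  Row 1: "kmje"
  Row 2: "ib"
First row length: 3

3


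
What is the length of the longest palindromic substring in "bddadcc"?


Input: "bddadcc"
Checking substrings for palindromes:
  [2:5] "dad" (len 3) => palindrome
  [1:3] "dd" (len 2) => palindrome
  [5:7] "cc" (len 2) => palindrome
Longest palindromic substring: "dad" with length 3

3


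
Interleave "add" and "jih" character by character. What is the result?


Interleaving "add" and "jih":
  Position 0: 'a' from first, 'j' from second => "aj"
  Position 1: 'd' from first, 'i' from second => "di"
  Position 2: 'd' from first, 'h' from second => "dh"
Result: ajdidh

ajdidh


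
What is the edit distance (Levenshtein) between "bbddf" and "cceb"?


Computing edit distance: "bbddf" -> "cceb"
DP table:
           c    c    e    b
      0    1    2    3    4
  b   1    1    2    3    3
  b   2    2    2    3    3
  d   3    3    3    3    4
  d   4    4    4    4    4
  f   5    5    5    5    5
Edit distance = dp[5][4] = 5

5


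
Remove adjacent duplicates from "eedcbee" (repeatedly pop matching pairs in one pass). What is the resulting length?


Input: eedcbee
Stack-based adjacent duplicate removal:
  Read 'e': push. Stack: e
  Read 'e': matches stack top 'e' => pop. Stack: (empty)
  Read 'd': push. Stack: d
  Read 'c': push. Stack: dc
  Read 'b': push. Stack: dcb
  Read 'e': push. Stack: dcbe
  Read 'e': matches stack top 'e' => pop. Stack: dcb
Final stack: "dcb" (length 3)

3


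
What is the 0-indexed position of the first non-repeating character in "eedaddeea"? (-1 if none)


Input: eedaddeea
Character frequencies:
  'a': 2
  'd': 3
  'e': 4
Scanning left to right for freq == 1:
  Position 0 ('e'): freq=4, skip
  Position 1 ('e'): freq=4, skip
  Position 2 ('d'): freq=3, skip
  Position 3 ('a'): freq=2, skip
  Position 4 ('d'): freq=3, skip
  Position 5 ('d'): freq=3, skip
  Position 6 ('e'): freq=4, skip
  Position 7 ('e'): freq=4, skip
  Position 8 ('a'): freq=2, skip
  No unique character found => answer = -1

-1


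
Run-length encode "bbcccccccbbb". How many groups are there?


Input: bbcccccccbbb
Scanning for consecutive runs:
  Group 1: 'b' x 2 (positions 0-1)
  Group 2: 'c' x 7 (positions 2-8)
  Group 3: 'b' x 3 (positions 9-11)
Total groups: 3

3


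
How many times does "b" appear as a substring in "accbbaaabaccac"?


Searching for "b" in "accbbaaabaccac"
Scanning each position:
  Position 0: "a" => no
  Position 1: "c" => no
  Position 2: "c" => no
  Position 3: "b" => MATCH
  Position 4: "b" => MATCH
  Position 5: "a" => no
  Position 6: "a" => no
  Position 7: "a" => no
  Position 8: "b" => MATCH
  Position 9: "a" => no
  Position 10: "c" => no
  Position 11: "c" => no
  Position 12: "a" => no
  Position 13: "c" => no
Total occurrences: 3

3


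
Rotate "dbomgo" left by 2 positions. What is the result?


Input: "dbomgo", rotate left by 2
First 2 characters: "db"
Remaining characters: "omgo"
Concatenate remaining + first: "omgo" + "db" = "omgodb"

omgodb


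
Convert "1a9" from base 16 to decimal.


Input: "1a9" in base 16
Positional expansion:
  Digit '1' (value 1) x 16^2 = 256
  Digit 'a' (value 10) x 16^1 = 160
  Digit '9' (value 9) x 16^0 = 9
Sum = 425

425


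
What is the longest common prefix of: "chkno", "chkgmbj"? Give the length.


Words: chkno, chkgmbj
  Position 0: all 'c' => match
  Position 1: all 'h' => match
  Position 2: all 'k' => match
  Position 3: ('n', 'g') => mismatch, stop
LCP = "chk" (length 3)

3


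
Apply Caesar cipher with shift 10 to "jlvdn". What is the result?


Caesar cipher: shift "jlvdn" by 10
  'j' (pos 9) + 10 = pos 19 = 't'
  'l' (pos 11) + 10 = pos 21 = 'v'
  'v' (pos 21) + 10 = pos 5 = 'f'
  'd' (pos 3) + 10 = pos 13 = 'n'
  'n' (pos 13) + 10 = pos 23 = 'x'
Result: tvfnx

tvfnx


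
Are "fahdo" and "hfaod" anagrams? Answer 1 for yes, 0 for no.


Strings: "fahdo", "hfaod"
Sorted first:  adfho
Sorted second: adfho
Sorted forms match => anagrams

1


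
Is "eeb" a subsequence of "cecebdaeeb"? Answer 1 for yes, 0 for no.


Check if "eeb" is a subsequence of "cecebdaeeb"
Greedy scan:
  Position 0 ('c'): no match needed
  Position 1 ('e'): matches sub[0] = 'e'
  Position 2 ('c'): no match needed
  Position 3 ('e'): matches sub[1] = 'e'
  Position 4 ('b'): matches sub[2] = 'b'
  Position 5 ('d'): no match needed
  Position 6 ('a'): no match needed
  Position 7 ('e'): no match needed
  Position 8 ('e'): no match needed
  Position 9 ('b'): no match needed
All 3 characters matched => is a subsequence

1


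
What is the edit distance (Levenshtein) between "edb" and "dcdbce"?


Computing edit distance: "edb" -> "dcdbce"
DP table:
           d    c    d    b    c    e
      0    1    2    3    4    5    6
  e   1    1    2    3    4    5    5
  d   2    1    2    2    3    4    5
  b   3    2    2    3    2    3    4
Edit distance = dp[3][6] = 4

4


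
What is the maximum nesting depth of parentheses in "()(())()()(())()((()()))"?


Input: "()(())()()(())()((()()))"
Tracking depth:
  Position 0 '(': depth becomes 1
  Position 1 ')': depth becomes 0
  Position 2 '(': depth becomes 1
  Position 3 '(': depth becomes 2
  Position 4 ')': depth becomes 1
  Position 5 ')': depth becomes 0
  Position 6 '(': depth becomes 1
  Position 7 ')': depth becomes 0
  Position 8 '(': depth becomes 1
  Position 9 ')': depth becomes 0
  Position 10 '(': depth becomes 1
  Position 11 '(': depth becomes 2
  Position 12 ')': depth becomes 1
  Position 13 ')': depth becomes 0
  Position 14 '(': depth becomes 1
  Position 15 ')': depth becomes 0
  Position 16 '(': depth becomes 1
  Position 17 '(': depth becomes 2
  Position 18 '(': depth becomes 3
  Position 19 ')': depth becomes 2
  Position 20 '(': depth becomes 3
  Position 21 ')': depth becomes 2
  Position 22 ')': depth becomes 1
  Position 23 ')': depth becomes 0
Maximum depth reached: 3

3


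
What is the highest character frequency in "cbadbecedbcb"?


Input: cbadbecedbcb
Character counts:
  'a': 1
  'b': 4
  'c': 3
  'd': 2
  'e': 2
Maximum frequency: 4

4


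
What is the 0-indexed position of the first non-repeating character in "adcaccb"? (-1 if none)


Input: adcaccb
Character frequencies:
  'a': 2
  'b': 1
  'c': 3
  'd': 1
Scanning left to right for freq == 1:
  Position 0 ('a'): freq=2, skip
  Position 1 ('d'): unique! => answer = 1

1


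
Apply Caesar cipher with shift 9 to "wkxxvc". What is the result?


Caesar cipher: shift "wkxxvc" by 9
  'w' (pos 22) + 9 = pos 5 = 'f'
  'k' (pos 10) + 9 = pos 19 = 't'
  'x' (pos 23) + 9 = pos 6 = 'g'
  'x' (pos 23) + 9 = pos 6 = 'g'
  'v' (pos 21) + 9 = pos 4 = 'e'
  'c' (pos 2) + 9 = pos 11 = 'l'
Result: ftggel

ftggel


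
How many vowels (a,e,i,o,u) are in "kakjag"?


Input: kakjag
Checking each character:
  'k' at position 0: consonant
  'a' at position 1: vowel (running total: 1)
  'k' at position 2: consonant
  'j' at position 3: consonant
  'a' at position 4: vowel (running total: 2)
  'g' at position 5: consonant
Total vowels: 2

2


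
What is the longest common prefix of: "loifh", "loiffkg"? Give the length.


Words: loifh, loiffkg
  Position 0: all 'l' => match
  Position 1: all 'o' => match
  Position 2: all 'i' => match
  Position 3: all 'f' => match
  Position 4: ('h', 'f') => mismatch, stop
LCP = "loif" (length 4)

4


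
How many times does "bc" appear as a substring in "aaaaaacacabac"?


Searching for "bc" in "aaaaaacacabac"
Scanning each position:
  Position 0: "aa" => no
  Position 1: "aa" => no
  Position 2: "aa" => no
  Position 3: "aa" => no
  Position 4: "aa" => no
  Position 5: "ac" => no
  Position 6: "ca" => no
  Position 7: "ac" => no
  Position 8: "ca" => no
  Position 9: "ab" => no
  Position 10: "ba" => no
  Position 11: "ac" => no
Total occurrences: 0

0


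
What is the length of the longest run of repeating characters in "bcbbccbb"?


Input: "bcbbccbb"
Scanning for longest run:
  Position 1 ('c'): new char, reset run to 1
  Position 2 ('b'): new char, reset run to 1
  Position 3 ('b'): continues run of 'b', length=2
  Position 4 ('c'): new char, reset run to 1
  Position 5 ('c'): continues run of 'c', length=2
  Position 6 ('b'): new char, reset run to 1
  Position 7 ('b'): continues run of 'b', length=2
Longest run: 'b' with length 2

2


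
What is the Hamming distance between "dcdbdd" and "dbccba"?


Comparing "dcdbdd" and "dbccba" position by position:
  Position 0: 'd' vs 'd' => same
  Position 1: 'c' vs 'b' => differ
  Position 2: 'd' vs 'c' => differ
  Position 3: 'b' vs 'c' => differ
  Position 4: 'd' vs 'b' => differ
  Position 5: 'd' vs 'a' => differ
Total differences (Hamming distance): 5

5


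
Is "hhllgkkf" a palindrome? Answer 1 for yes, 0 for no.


Input: hhllgkkf
Reversed: fkkgllhh
  Compare pos 0 ('h') with pos 7 ('f'): MISMATCH
  Compare pos 1 ('h') with pos 6 ('k'): MISMATCH
  Compare pos 2 ('l') with pos 5 ('k'): MISMATCH
  Compare pos 3 ('l') with pos 4 ('g'): MISMATCH
Result: not a palindrome

0


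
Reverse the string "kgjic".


Input: kgjic
Reading characters right to left:
  Position 4: 'c'
  Position 3: 'i'
  Position 2: 'j'
  Position 1: 'g'
  Position 0: 'k'
Reversed: cijgk

cijgk


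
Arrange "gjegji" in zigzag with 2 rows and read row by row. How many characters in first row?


Zigzag "gjegji" into 2 rows:
Placing characters:
  'g' => row 0
  'j' => row 1
  'e' => row 0
  'g' => row 1
  'j' => row 0
  'i' => row 1
Rows:
  Row 0: "gej"
  Row 1: "jgi"
First row length: 3

3


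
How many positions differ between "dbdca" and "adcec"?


Comparing "dbdca" and "adcec" position by position:
  Position 0: 'd' vs 'a' => DIFFER
  Position 1: 'b' vs 'd' => DIFFER
  Position 2: 'd' vs 'c' => DIFFER
  Position 3: 'c' vs 'e' => DIFFER
  Position 4: 'a' vs 'c' => DIFFER
Positions that differ: 5

5


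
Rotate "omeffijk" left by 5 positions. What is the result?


Input: "omeffijk", rotate left by 5
First 5 characters: "omeff"
Remaining characters: "ijk"
Concatenate remaining + first: "ijk" + "omeff" = "ijkomeff"

ijkomeff


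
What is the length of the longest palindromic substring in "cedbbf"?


Input: "cedbbf"
Checking substrings for palindromes:
  [3:5] "bb" (len 2) => palindrome
Longest palindromic substring: "bb" with length 2

2


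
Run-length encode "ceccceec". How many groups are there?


Input: ceccceec
Scanning for consecutive runs:
  Group 1: 'c' x 1 (positions 0-0)
  Group 2: 'e' x 1 (positions 1-1)
  Group 3: 'c' x 3 (positions 2-4)
  Group 4: 'e' x 2 (positions 5-6)
  Group 5: 'c' x 1 (positions 7-7)
Total groups: 5

5


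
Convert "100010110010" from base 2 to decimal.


Input: "100010110010" in base 2
Positional expansion:
  Digit '1' (value 1) x 2^11 = 2048
  Digit '0' (value 0) x 2^10 = 0
  Digit '0' (value 0) x 2^9 = 0
  Digit '0' (value 0) x 2^8 = 0
  Digit '1' (value 1) x 2^7 = 128
  Digit '0' (value 0) x 2^6 = 0
  Digit '1' (value 1) x 2^5 = 32
  Digit '1' (value 1) x 2^4 = 16
  Digit '0' (value 0) x 2^3 = 0
  Digit '0' (value 0) x 2^2 = 0
  Digit '1' (value 1) x 2^1 = 2
  Digit '0' (value 0) x 2^0 = 0
Sum = 2226

2226


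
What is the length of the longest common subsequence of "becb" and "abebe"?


LCS of "becb" and "abebe"
DP table:
           a    b    e    b    e
      0    0    0    0    0    0
  b   0    0    1    1    1    1
  e   0    0    1    2    2    2
  c   0    0    1    2    2    2
  b   0    0    1    2    3    3
LCS length = dp[4][5] = 3

3


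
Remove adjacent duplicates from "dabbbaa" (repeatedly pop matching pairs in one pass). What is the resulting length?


Input: dabbbaa
Stack-based adjacent duplicate removal:
  Read 'd': push. Stack: d
  Read 'a': push. Stack: da
  Read 'b': push. Stack: dab
  Read 'b': matches stack top 'b' => pop. Stack: da
  Read 'b': push. Stack: dab
  Read 'a': push. Stack: daba
  Read 'a': matches stack top 'a' => pop. Stack: dab
Final stack: "dab" (length 3)

3


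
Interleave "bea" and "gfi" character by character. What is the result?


Interleaving "bea" and "gfi":
  Position 0: 'b' from first, 'g' from second => "bg"
  Position 1: 'e' from first, 'f' from second => "ef"
  Position 2: 'a' from first, 'i' from second => "ai"
Result: bgefai

bgefai


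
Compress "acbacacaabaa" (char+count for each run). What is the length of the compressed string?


Input: acbacacaabaa
Runs:
  'a' x 1 => "a1"
  'c' x 1 => "c1"
  'b' x 1 => "b1"
  'a' x 1 => "a1"
  'c' x 1 => "c1"
  'a' x 1 => "a1"
  'c' x 1 => "c1"
  'a' x 2 => "a2"
  'b' x 1 => "b1"
  'a' x 2 => "a2"
Compressed: "a1c1b1a1c1a1c1a2b1a2"
Compressed length: 20

20


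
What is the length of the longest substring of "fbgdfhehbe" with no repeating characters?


Input: "fbgdfhehbe"
Sliding window (track last position of each char):
  Position 0 ('f'): window [0,0] length 1 -- new best
  Position 1 ('b'): window [0,1] length 2 -- new best
  Position 2 ('g'): window [0,2] length 3 -- new best
  Position 3 ('d'): window [0,3] length 4 -- new best
  Position 4 ('f'): repeat (last at 0), move window start to 1
  Position 4 ('f'): window [1,4] length 4
  Position 5 ('h'): window [1,5] length 5 -- new best
  Position 6 ('e'): window [1,6] length 6 -- new best
  Position 7 ('h'): repeat (last at 5), move window start to 6
  Position 7 ('h'): window [6,7] length 2
  Position 8 ('b'): window [6,8] length 3
  Position 9 ('e'): repeat (last at 6), move window start to 7
  Position 9 ('e'): window [7,9] length 3
Longest substring with no repeats: "bgdfhe" with length 6

6


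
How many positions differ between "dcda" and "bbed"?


Comparing "dcda" and "bbed" position by position:
  Position 0: 'd' vs 'b' => DIFFER
  Position 1: 'c' vs 'b' => DIFFER
  Position 2: 'd' vs 'e' => DIFFER
  Position 3: 'a' vs 'd' => DIFFER
Positions that differ: 4

4


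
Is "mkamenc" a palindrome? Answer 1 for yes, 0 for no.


Input: mkamenc
Reversed: cnemakm
  Compare pos 0 ('m') with pos 6 ('c'): MISMATCH
  Compare pos 1 ('k') with pos 5 ('n'): MISMATCH
  Compare pos 2 ('a') with pos 4 ('e'): MISMATCH
Result: not a palindrome

0


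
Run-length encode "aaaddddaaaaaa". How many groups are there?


Input: aaaddddaaaaaa
Scanning for consecutive runs:
  Group 1: 'a' x 3 (positions 0-2)
  Group 2: 'd' x 4 (positions 3-6)
  Group 3: 'a' x 6 (positions 7-12)
Total groups: 3

3


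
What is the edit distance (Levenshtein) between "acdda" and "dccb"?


Computing edit distance: "acdda" -> "dccb"
DP table:
           d    c    c    b
      0    1    2    3    4
  a   1    1    2    3    4
  c   2    2    1    2    3
  d   3    2    2    2    3
  d   4    3    3    3    3
  a   5    4    4    4    4
Edit distance = dp[5][4] = 4

4


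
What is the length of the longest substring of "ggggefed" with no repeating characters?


Input: "ggggefed"
Sliding window (track last position of each char):
  Position 0 ('g'): window [0,0] length 1 -- new best
  Position 1 ('g'): repeat (last at 0), move window start to 1
  Position 1 ('g'): window [1,1] length 1
  Position 2 ('g'): repeat (last at 1), move window start to 2
  Position 2 ('g'): window [2,2] length 1
  Position 3 ('g'): repeat (last at 2), move window start to 3
  Position 3 ('g'): window [3,3] length 1
  Position 4 ('e'): window [3,4] length 2 -- new best
  Position 5 ('f'): window [3,5] length 3 -- new best
  Position 6 ('e'): repeat (last at 4), move window start to 5
  Position 6 ('e'): window [5,6] length 2
  Position 7 ('d'): window [5,7] length 3
Longest substring with no repeats: "gef" with length 3

3


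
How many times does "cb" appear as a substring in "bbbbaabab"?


Searching for "cb" in "bbbbaabab"
Scanning each position:
  Position 0: "bb" => no
  Position 1: "bb" => no
  Position 2: "bb" => no
  Position 3: "ba" => no
  Position 4: "aa" => no
  Position 5: "ab" => no
  Position 6: "ba" => no
  Position 7: "ab" => no
Total occurrences: 0

0


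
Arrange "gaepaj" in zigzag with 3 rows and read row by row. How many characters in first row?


Zigzag "gaepaj" into 3 rows:
Placing characters:
  'g' => row 0
  'a' => row 1
  'e' => row 2
  'p' => row 1
  'a' => row 0
  'j' => row 1
Rows:
  Row 0: "ga"
  Row 1: "apj"
  Row 2: "e"
First row length: 2

2


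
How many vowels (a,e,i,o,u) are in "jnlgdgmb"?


Input: jnlgdgmb
Checking each character:
  'j' at position 0: consonant
  'n' at position 1: consonant
  'l' at position 2: consonant
  'g' at position 3: consonant
  'd' at position 4: consonant
  'g' at position 5: consonant
  'm' at position 6: consonant
  'b' at position 7: consonant
Total vowels: 0

0


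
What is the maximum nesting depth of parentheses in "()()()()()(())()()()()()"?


Input: "()()()()()(())()()()()()"
Tracking depth:
  Position 0 '(': depth becomes 1
  Position 1 ')': depth becomes 0
  Position 2 '(': depth becomes 1
  Position 3 ')': depth becomes 0
  Position 4 '(': depth becomes 1
  Position 5 ')': depth becomes 0
  Position 6 '(': depth becomes 1
  Position 7 ')': depth becomes 0
  Position 8 '(': depth becomes 1
  Position 9 ')': depth becomes 0
  Position 10 '(': depth becomes 1
  Position 11 '(': depth becomes 2
  Position 12 ')': depth becomes 1
  Position 13 ')': depth becomes 0
  Position 14 '(': depth becomes 1
  Position 15 ')': depth becomes 0
  Position 16 '(': depth becomes 1
  Position 17 ')': depth becomes 0
  Position 18 '(': depth becomes 1
  Position 19 ')': depth becomes 0
  Position 20 '(': depth becomes 1
  Position 21 ')': depth becomes 0
  Position 22 '(': depth becomes 1
  Position 23 ')': depth becomes 0
Maximum depth reached: 2

2


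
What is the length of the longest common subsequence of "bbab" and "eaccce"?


LCS of "bbab" and "eaccce"
DP table:
           e    a    c    c    c    e
      0    0    0    0    0    0    0
  b   0    0    0    0    0    0    0
  b   0    0    0    0    0    0    0
  a   0    0    1    1    1    1    1
  b   0    0    1    1    1    1    1
LCS length = dp[4][6] = 1

1


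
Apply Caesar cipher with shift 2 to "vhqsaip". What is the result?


Caesar cipher: shift "vhqsaip" by 2
  'v' (pos 21) + 2 = pos 23 = 'x'
  'h' (pos 7) + 2 = pos 9 = 'j'
  'q' (pos 16) + 2 = pos 18 = 's'
  's' (pos 18) + 2 = pos 20 = 'u'
  'a' (pos 0) + 2 = pos 2 = 'c'
  'i' (pos 8) + 2 = pos 10 = 'k'
  'p' (pos 15) + 2 = pos 17 = 'r'
Result: xjsuckr

xjsuckr


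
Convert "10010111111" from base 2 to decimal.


Input: "10010111111" in base 2
Positional expansion:
  Digit '1' (value 1) x 2^10 = 1024
  Digit '0' (value 0) x 2^9 = 0
  Digit '0' (value 0) x 2^8 = 0
  Digit '1' (value 1) x 2^7 = 128
  Digit '0' (value 0) x 2^6 = 0
  Digit '1' (value 1) x 2^5 = 32
  Digit '1' (value 1) x 2^4 = 16
  Digit '1' (value 1) x 2^3 = 8
  Digit '1' (value 1) x 2^2 = 4
  Digit '1' (value 1) x 2^1 = 2
  Digit '1' (value 1) x 2^0 = 1
Sum = 1215

1215


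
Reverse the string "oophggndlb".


Input: oophggndlb
Reading characters right to left:
  Position 9: 'b'
  Position 8: 'l'
  Position 7: 'd'
  Position 6: 'n'
  Position 5: 'g'
  Position 4: 'g'
  Position 3: 'h'
  Position 2: 'p'
  Position 1: 'o'
  Position 0: 'o'
Reversed: bldngghpoo

bldngghpoo


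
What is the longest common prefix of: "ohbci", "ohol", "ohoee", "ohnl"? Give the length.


Words: ohbci, ohol, ohoee, ohnl
  Position 0: all 'o' => match
  Position 1: all 'h' => match
  Position 2: ('b', 'o', 'o', 'n') => mismatch, stop
LCP = "oh" (length 2)

2


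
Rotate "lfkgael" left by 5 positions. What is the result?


Input: "lfkgael", rotate left by 5
First 5 characters: "lfkga"
Remaining characters: "el"
Concatenate remaining + first: "el" + "lfkga" = "ellfkga"

ellfkga


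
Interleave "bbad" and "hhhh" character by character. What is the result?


Interleaving "bbad" and "hhhh":
  Position 0: 'b' from first, 'h' from second => "bh"
  Position 1: 'b' from first, 'h' from second => "bh"
  Position 2: 'a' from first, 'h' from second => "ah"
  Position 3: 'd' from first, 'h' from second => "dh"
Result: bhbhahdh

bhbhahdh


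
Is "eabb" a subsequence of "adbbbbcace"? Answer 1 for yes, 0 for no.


Check if "eabb" is a subsequence of "adbbbbcace"
Greedy scan:
  Position 0 ('a'): no match needed
  Position 1 ('d'): no match needed
  Position 2 ('b'): no match needed
  Position 3 ('b'): no match needed
  Position 4 ('b'): no match needed
  Position 5 ('b'): no match needed
  Position 6 ('c'): no match needed
  Position 7 ('a'): no match needed
  Position 8 ('c'): no match needed
  Position 9 ('e'): matches sub[0] = 'e'
Only matched 1/4 characters => not a subsequence

0


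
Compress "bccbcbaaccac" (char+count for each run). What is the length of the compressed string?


Input: bccbcbaaccac
Runs:
  'b' x 1 => "b1"
  'c' x 2 => "c2"
  'b' x 1 => "b1"
  'c' x 1 => "c1"
  'b' x 1 => "b1"
  'a' x 2 => "a2"
  'c' x 2 => "c2"
  'a' x 1 => "a1"
  'c' x 1 => "c1"
Compressed: "b1c2b1c1b1a2c2a1c1"
Compressed length: 18

18


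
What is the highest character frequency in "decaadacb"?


Input: decaadacb
Character counts:
  'a': 3
  'b': 1
  'c': 2
  'd': 2
  'e': 1
Maximum frequency: 3

3


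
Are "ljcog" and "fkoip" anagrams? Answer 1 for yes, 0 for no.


Strings: "ljcog", "fkoip"
Sorted first:  cgjlo
Sorted second: fikop
Differ at position 0: 'c' vs 'f' => not anagrams

0


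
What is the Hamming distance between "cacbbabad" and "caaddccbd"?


Comparing "cacbbabad" and "caaddccbd" position by position:
  Position 0: 'c' vs 'c' => same
  Position 1: 'a' vs 'a' => same
  Position 2: 'c' vs 'a' => differ
  Position 3: 'b' vs 'd' => differ
  Position 4: 'b' vs 'd' => differ
  Position 5: 'a' vs 'c' => differ
  Position 6: 'b' vs 'c' => differ
  Position 7: 'a' vs 'b' => differ
  Position 8: 'd' vs 'd' => same
Total differences (Hamming distance): 6

6


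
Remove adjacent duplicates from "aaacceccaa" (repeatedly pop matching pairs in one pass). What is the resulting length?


Input: aaacceccaa
Stack-based adjacent duplicate removal:
  Read 'a': push. Stack: a
  Read 'a': matches stack top 'a' => pop. Stack: (empty)
  Read 'a': push. Stack: a
  Read 'c': push. Stack: ac
  Read 'c': matches stack top 'c' => pop. Stack: a
  Read 'e': push. Stack: ae
  Read 'c': push. Stack: aec
  Read 'c': matches stack top 'c' => pop. Stack: ae
  Read 'a': push. Stack: aea
  Read 'a': matches stack top 'a' => pop. Stack: ae
Final stack: "ae" (length 2)

2


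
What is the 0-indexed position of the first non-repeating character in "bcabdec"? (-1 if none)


Input: bcabdec
Character frequencies:
  'a': 1
  'b': 2
  'c': 2
  'd': 1
  'e': 1
Scanning left to right for freq == 1:
  Position 0 ('b'): freq=2, skip
  Position 1 ('c'): freq=2, skip
  Position 2 ('a'): unique! => answer = 2

2


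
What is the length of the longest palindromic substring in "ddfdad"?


Input: "ddfdad"
Checking substrings for palindromes:
  [1:4] "dfd" (len 3) => palindrome
  [3:6] "dad" (len 3) => palindrome
  [0:2] "dd" (len 2) => palindrome
Longest palindromic substring: "dfd" with length 3

3


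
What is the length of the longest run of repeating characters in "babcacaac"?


Input: "babcacaac"
Scanning for longest run:
  Position 1 ('a'): new char, reset run to 1
  Position 2 ('b'): new char, reset run to 1
  Position 3 ('c'): new char, reset run to 1
  Position 4 ('a'): new char, reset run to 1
  Position 5 ('c'): new char, reset run to 1
  Position 6 ('a'): new char, reset run to 1
  Position 7 ('a'): continues run of 'a', length=2
  Position 8 ('c'): new char, reset run to 1
Longest run: 'a' with length 2

2


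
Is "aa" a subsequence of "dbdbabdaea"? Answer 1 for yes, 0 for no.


Check if "aa" is a subsequence of "dbdbabdaea"
Greedy scan:
  Position 0 ('d'): no match needed
  Position 1 ('b'): no match needed
  Position 2 ('d'): no match needed
  Position 3 ('b'): no match needed
  Position 4 ('a'): matches sub[0] = 'a'
  Position 5 ('b'): no match needed
  Position 6 ('d'): no match needed
  Position 7 ('a'): matches sub[1] = 'a'
  Position 8 ('e'): no match needed
  Position 9 ('a'): no match needed
All 2 characters matched => is a subsequence

1


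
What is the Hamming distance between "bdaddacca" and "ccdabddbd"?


Comparing "bdaddacca" and "ccdabddbd" position by position:
  Position 0: 'b' vs 'c' => differ
  Position 1: 'd' vs 'c' => differ
  Position 2: 'a' vs 'd' => differ
  Position 3: 'd' vs 'a' => differ
  Position 4: 'd' vs 'b' => differ
  Position 5: 'a' vs 'd' => differ
  Position 6: 'c' vs 'd' => differ
  Position 7: 'c' vs 'b' => differ
  Position 8: 'a' vs 'd' => differ
Total differences (Hamming distance): 9

9


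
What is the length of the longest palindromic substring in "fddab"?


Input: "fddab"
Checking substrings for palindromes:
  [1:3] "dd" (len 2) => palindrome
Longest palindromic substring: "dd" with length 2

2


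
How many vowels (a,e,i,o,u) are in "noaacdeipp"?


Input: noaacdeipp
Checking each character:
  'n' at position 0: consonant
  'o' at position 1: vowel (running total: 1)
  'a' at position 2: vowel (running total: 2)
  'a' at position 3: vowel (running total: 3)
  'c' at position 4: consonant
  'd' at position 5: consonant
  'e' at position 6: vowel (running total: 4)
  'i' at position 7: vowel (running total: 5)
  'p' at position 8: consonant
  'p' at position 9: consonant
Total vowels: 5

5


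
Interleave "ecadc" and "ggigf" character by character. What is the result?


Interleaving "ecadc" and "ggigf":
  Position 0: 'e' from first, 'g' from second => "eg"
  Position 1: 'c' from first, 'g' from second => "cg"
  Position 2: 'a' from first, 'i' from second => "ai"
  Position 3: 'd' from first, 'g' from second => "dg"
  Position 4: 'c' from first, 'f' from second => "cf"
Result: egcgaidgcf

egcgaidgcf


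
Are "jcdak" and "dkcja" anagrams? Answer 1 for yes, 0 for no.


Strings: "jcdak", "dkcja"
Sorted first:  acdjk
Sorted second: acdjk
Sorted forms match => anagrams

1


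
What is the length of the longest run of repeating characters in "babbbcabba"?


Input: "babbbcabba"
Scanning for longest run:
  Position 1 ('a'): new char, reset run to 1
  Position 2 ('b'): new char, reset run to 1
  Position 3 ('b'): continues run of 'b', length=2
  Position 4 ('b'): continues run of 'b', length=3
  Position 5 ('c'): new char, reset run to 1
  Position 6 ('a'): new char, reset run to 1
  Position 7 ('b'): new char, reset run to 1
  Position 8 ('b'): continues run of 'b', length=2
  Position 9 ('a'): new char, reset run to 1
Longest run: 'b' with length 3

3


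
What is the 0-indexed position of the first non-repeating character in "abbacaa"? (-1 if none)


Input: abbacaa
Character frequencies:
  'a': 4
  'b': 2
  'c': 1
Scanning left to right for freq == 1:
  Position 0 ('a'): freq=4, skip
  Position 1 ('b'): freq=2, skip
  Position 2 ('b'): freq=2, skip
  Position 3 ('a'): freq=4, skip
  Position 4 ('c'): unique! => answer = 4

4


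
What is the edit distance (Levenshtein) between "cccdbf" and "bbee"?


Computing edit distance: "cccdbf" -> "bbee"
DP table:
           b    b    e    e
      0    1    2    3    4
  c   1    1    2    3    4
  c   2    2    2    3    4
  c   3    3    3    3    4
  d   4    4    4    4    4
  b   5    4    4    5    5
  f   6    5    5    5    6
Edit distance = dp[6][4] = 6

6


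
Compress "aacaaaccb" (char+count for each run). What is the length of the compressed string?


Input: aacaaaccb
Runs:
  'a' x 2 => "a2"
  'c' x 1 => "c1"
  'a' x 3 => "a3"
  'c' x 2 => "c2"
  'b' x 1 => "b1"
Compressed: "a2c1a3c2b1"
Compressed length: 10

10


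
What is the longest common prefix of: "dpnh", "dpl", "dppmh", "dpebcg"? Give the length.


Words: dpnh, dpl, dppmh, dpebcg
  Position 0: all 'd' => match
  Position 1: all 'p' => match
  Position 2: ('n', 'l', 'p', 'e') => mismatch, stop
LCP = "dp" (length 2)

2


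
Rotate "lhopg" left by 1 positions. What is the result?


Input: "lhopg", rotate left by 1
First 1 characters: "l"
Remaining characters: "hopg"
Concatenate remaining + first: "hopg" + "l" = "hopgl"

hopgl


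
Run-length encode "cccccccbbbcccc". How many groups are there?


Input: cccccccbbbcccc
Scanning for consecutive runs:
  Group 1: 'c' x 7 (positions 0-6)
  Group 2: 'b' x 3 (positions 7-9)
  Group 3: 'c' x 4 (positions 10-13)
Total groups: 3

3


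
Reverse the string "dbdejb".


Input: dbdejb
Reading characters right to left:
  Position 5: 'b'
  Position 4: 'j'
  Position 3: 'e'
  Position 2: 'd'
  Position 1: 'b'
  Position 0: 'd'
Reversed: bjedbd

bjedbd


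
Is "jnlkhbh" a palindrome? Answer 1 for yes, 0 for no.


Input: jnlkhbh
Reversed: hbhklnj
  Compare pos 0 ('j') with pos 6 ('h'): MISMATCH
  Compare pos 1 ('n') with pos 5 ('b'): MISMATCH
  Compare pos 2 ('l') with pos 4 ('h'): MISMATCH
Result: not a palindrome

0


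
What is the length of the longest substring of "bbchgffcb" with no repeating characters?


Input: "bbchgffcb"
Sliding window (track last position of each char):
  Position 0 ('b'): window [0,0] length 1 -- new best
  Position 1 ('b'): repeat (last at 0), move window start to 1
  Position 1 ('b'): window [1,1] length 1
  Position 2 ('c'): window [1,2] length 2 -- new best
  Position 3 ('h'): window [1,3] length 3 -- new best
  Position 4 ('g'): window [1,4] length 4 -- new best
  Position 5 ('f'): window [1,5] length 5 -- new best
  Position 6 ('f'): repeat (last at 5), move window start to 6
  Position 6 ('f'): window [6,6] length 1
  Position 7 ('c'): window [6,7] length 2
  Position 8 ('b'): window [6,8] length 3
Longest substring with no repeats: "bchgf" with length 5

5


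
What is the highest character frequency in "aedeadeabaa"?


Input: aedeadeabaa
Character counts:
  'a': 5
  'b': 1
  'd': 2
  'e': 3
Maximum frequency: 5

5


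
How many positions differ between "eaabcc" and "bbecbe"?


Comparing "eaabcc" and "bbecbe" position by position:
  Position 0: 'e' vs 'b' => DIFFER
  Position 1: 'a' vs 'b' => DIFFER
  Position 2: 'a' vs 'e' => DIFFER
  Position 3: 'b' vs 'c' => DIFFER
  Position 4: 'c' vs 'b' => DIFFER
  Position 5: 'c' vs 'e' => DIFFER
Positions that differ: 6

6


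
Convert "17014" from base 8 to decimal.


Input: "17014" in base 8
Positional expansion:
  Digit '1' (value 1) x 8^4 = 4096
  Digit '7' (value 7) x 8^3 = 3584
  Digit '0' (value 0) x 8^2 = 0
  Digit '1' (value 1) x 8^1 = 8
  Digit '4' (value 4) x 8^0 = 4
Sum = 7692

7692


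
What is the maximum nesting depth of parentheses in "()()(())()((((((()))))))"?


Input: "()()(())()((((((()))))))"
Tracking depth:
  Position 0 '(': depth becomes 1
  Position 1 ')': depth becomes 0
  Position 2 '(': depth becomes 1
  Position 3 ')': depth becomes 0
  Position 4 '(': depth becomes 1
  Position 5 '(': depth becomes 2
  Position 6 ')': depth becomes 1
  Position 7 ')': depth becomes 0
  Position 8 '(': depth becomes 1
  Position 9 ')': depth becomes 0
  Position 10 '(': depth becomes 1
  Position 11 '(': depth becomes 2
  Position 12 '(': depth becomes 3
  Position 13 '(': depth becomes 4
  Position 14 '(': depth becomes 5
  Position 15 '(': depth becomes 6
  Position 16 '(': depth becomes 7
  Position 17 ')': depth becomes 6
  Position 18 ')': depth becomes 5
  Position 19 ')': depth becomes 4
  Position 20 ')': depth becomes 3
  Position 21 ')': depth becomes 2
  Position 22 ')': depth becomes 1
  Position 23 ')': depth becomes 0
Maximum depth reached: 7

7


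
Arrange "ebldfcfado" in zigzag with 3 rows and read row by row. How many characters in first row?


Zigzag "ebldfcfado" into 3 rows:
Placing characters:
  'e' => row 0
  'b' => row 1
  'l' => row 2
  'd' => row 1
  'f' => row 0
  'c' => row 1
  'f' => row 2
  'a' => row 1
  'd' => row 0
  'o' => row 1
Rows:
  Row 0: "efd"
  Row 1: "bdcao"
  Row 2: "lf"
First row length: 3

3


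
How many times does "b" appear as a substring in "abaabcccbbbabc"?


Searching for "b" in "abaabcccbbbabc"
Scanning each position:
  Position 0: "a" => no
  Position 1: "b" => MATCH
  Position 2: "a" => no
  Position 3: "a" => no
  Position 4: "b" => MATCH
  Position 5: "c" => no
  Position 6: "c" => no
  Position 7: "c" => no
  Position 8: "b" => MATCH
  Position 9: "b" => MATCH
  Position 10: "b" => MATCH
  Position 11: "a" => no
  Position 12: "b" => MATCH
  Position 13: "c" => no
Total occurrences: 6

6


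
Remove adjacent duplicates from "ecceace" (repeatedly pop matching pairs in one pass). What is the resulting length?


Input: ecceace
Stack-based adjacent duplicate removal:
  Read 'e': push. Stack: e
  Read 'c': push. Stack: ec
  Read 'c': matches stack top 'c' => pop. Stack: e
  Read 'e': matches stack top 'e' => pop. Stack: (empty)
  Read 'a': push. Stack: a
  Read 'c': push. Stack: ac
  Read 'e': push. Stack: ace
Final stack: "ace" (length 3)

3


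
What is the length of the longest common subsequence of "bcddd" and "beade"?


LCS of "bcddd" and "beade"
DP table:
           b    e    a    d    e
      0    0    0    0    0    0
  b   0    1    1    1    1    1
  c   0    1    1    1    1    1
  d   0    1    1    1    2    2
  d   0    1    1    1    2    2
  d   0    1    1    1    2    2
LCS length = dp[5][5] = 2

2


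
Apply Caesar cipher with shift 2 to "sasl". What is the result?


Caesar cipher: shift "sasl" by 2
  's' (pos 18) + 2 = pos 20 = 'u'
  'a' (pos 0) + 2 = pos 2 = 'c'
  's' (pos 18) + 2 = pos 20 = 'u'
  'l' (pos 11) + 2 = pos 13 = 'n'
Result: ucun

ucun


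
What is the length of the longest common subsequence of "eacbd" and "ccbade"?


LCS of "eacbd" and "ccbade"
DP table:
           c    c    b    a    d    e
      0    0    0    0    0    0    0
  e   0    0    0    0    0    0    1
  a   0    0    0    0    1    1    1
  c   0    1    1    1    1    1    1
  b   0    1    1    2    2    2    2
  d   0    1    1    2    2    3    3
LCS length = dp[5][6] = 3

3


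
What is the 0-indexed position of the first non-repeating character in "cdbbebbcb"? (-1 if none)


Input: cdbbebbcb
Character frequencies:
  'b': 5
  'c': 2
  'd': 1
  'e': 1
Scanning left to right for freq == 1:
  Position 0 ('c'): freq=2, skip
  Position 1 ('d'): unique! => answer = 1

1


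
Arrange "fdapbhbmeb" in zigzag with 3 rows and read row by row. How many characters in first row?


Zigzag "fdapbhbmeb" into 3 rows:
Placing characters:
  'f' => row 0
  'd' => row 1
  'a' => row 2
  'p' => row 1
  'b' => row 0
  'h' => row 1
  'b' => row 2
  'm' => row 1
  'e' => row 0
  'b' => row 1
Rows:
  Row 0: "fbe"
  Row 1: "dphmb"
  Row 2: "ab"
First row length: 3

3


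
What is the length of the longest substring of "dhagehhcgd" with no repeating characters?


Input: "dhagehhcgd"
Sliding window (track last position of each char):
  Position 0 ('d'): window [0,0] length 1 -- new best
  Position 1 ('h'): window [0,1] length 2 -- new best
  Position 2 ('a'): window [0,2] length 3 -- new best
  Position 3 ('g'): window [0,3] length 4 -- new best
  Position 4 ('e'): window [0,4] length 5 -- new best
  Position 5 ('h'): repeat (last at 1), move window start to 2
  Position 5 ('h'): window [2,5] length 4
  Position 6 ('h'): repeat (last at 5), move window start to 6
  Position 6 ('h'): window [6,6] length 1
  Position 7 ('c'): window [6,7] length 2
  Position 8 ('g'): window [6,8] length 3
  Position 9 ('d'): window [6,9] length 4
Longest substring with no repeats: "dhage" with length 5

5


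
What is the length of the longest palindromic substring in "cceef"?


Input: "cceef"
Checking substrings for palindromes:
  [0:2] "cc" (len 2) => palindrome
  [2:4] "ee" (len 2) => palindrome
Longest palindromic substring: "cc" with length 2

2


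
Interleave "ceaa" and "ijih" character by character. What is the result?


Interleaving "ceaa" and "ijih":
  Position 0: 'c' from first, 'i' from second => "ci"
  Position 1: 'e' from first, 'j' from second => "ej"
  Position 2: 'a' from first, 'i' from second => "ai"
  Position 3: 'a' from first, 'h' from second => "ah"
Result: ciejaiah

ciejaiah


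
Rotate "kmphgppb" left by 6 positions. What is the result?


Input: "kmphgppb", rotate left by 6
First 6 characters: "kmphgp"
Remaining characters: "pb"
Concatenate remaining + first: "pb" + "kmphgp" = "pbkmphgp"

pbkmphgp


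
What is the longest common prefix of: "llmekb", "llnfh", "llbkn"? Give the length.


Words: llmekb, llnfh, llbkn
  Position 0: all 'l' => match
  Position 1: all 'l' => match
  Position 2: ('m', 'n', 'b') => mismatch, stop
LCP = "ll" (length 2)

2


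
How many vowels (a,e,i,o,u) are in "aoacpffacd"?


Input: aoacpffacd
Checking each character:
  'a' at position 0: vowel (running total: 1)
  'o' at position 1: vowel (running total: 2)
  'a' at position 2: vowel (running total: 3)
  'c' at position 3: consonant
  'p' at position 4: consonant
  'f' at position 5: consonant
  'f' at position 6: consonant
  'a' at position 7: vowel (running total: 4)
  'c' at position 8: consonant
  'd' at position 9: consonant
Total vowels: 4

4


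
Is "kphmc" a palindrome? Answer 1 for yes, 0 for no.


Input: kphmc
Reversed: cmhpk
  Compare pos 0 ('k') with pos 4 ('c'): MISMATCH
  Compare pos 1 ('p') with pos 3 ('m'): MISMATCH
Result: not a palindrome

0


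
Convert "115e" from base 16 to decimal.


Input: "115e" in base 16
Positional expansion:
  Digit '1' (value 1) x 16^3 = 4096
  Digit '1' (value 1) x 16^2 = 256
  Digit '5' (value 5) x 16^1 = 80
  Digit 'e' (value 14) x 16^0 = 14
Sum = 4446

4446


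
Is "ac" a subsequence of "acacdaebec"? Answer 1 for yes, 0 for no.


Check if "ac" is a subsequence of "acacdaebec"
Greedy scan:
  Position 0 ('a'): matches sub[0] = 'a'
  Position 1 ('c'): matches sub[1] = 'c'
  Position 2 ('a'): no match needed
  Position 3 ('c'): no match needed
  Position 4 ('d'): no match needed
  Position 5 ('a'): no match needed
  Position 6 ('e'): no match needed
  Position 7 ('b'): no match needed
  Position 8 ('e'): no match needed
  Position 9 ('c'): no match needed
All 2 characters matched => is a subsequence

1


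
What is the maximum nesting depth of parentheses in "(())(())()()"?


Input: "(())(())()()"
Tracking depth:
  Position 0 '(': depth becomes 1
  Position 1 '(': depth becomes 2
  Position 2 ')': depth becomes 1
  Position 3 ')': depth becomes 0
  Position 4 '(': depth becomes 1
  Position 5 '(': depth becomes 2
  Position 6 ')': depth becomes 1
  Position 7 ')': depth becomes 0
  Position 8 '(': depth becomes 1
  Position 9 ')': depth becomes 0
  Position 10 '(': depth becomes 1
  Position 11 ')': depth becomes 0
Maximum depth reached: 2

2
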